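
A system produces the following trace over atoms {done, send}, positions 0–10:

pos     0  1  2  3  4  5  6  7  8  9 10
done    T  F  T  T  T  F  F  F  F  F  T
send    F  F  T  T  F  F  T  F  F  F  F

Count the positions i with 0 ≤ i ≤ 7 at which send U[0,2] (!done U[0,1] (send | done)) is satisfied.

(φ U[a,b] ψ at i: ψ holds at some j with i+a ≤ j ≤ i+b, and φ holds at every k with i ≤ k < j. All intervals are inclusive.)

Evaluate at each i in [0,7]:
  i=0: ✓ (rhs at j=0)
  i=1: ✓ (rhs at j=1)
  i=2: ✓ (rhs at j=2)
  i=3: ✓ (rhs at j=3)
  i=4: ✓ (rhs at j=4)
  i=5: ✓ (rhs at j=5)
  i=6: ✓ (rhs at j=6)
  i=7: ✗ (lhs fails at k=7 before rhs at j=9)
Positions where it holds: {0, 1, 2, 3, 4, 5, 6} → 7.

7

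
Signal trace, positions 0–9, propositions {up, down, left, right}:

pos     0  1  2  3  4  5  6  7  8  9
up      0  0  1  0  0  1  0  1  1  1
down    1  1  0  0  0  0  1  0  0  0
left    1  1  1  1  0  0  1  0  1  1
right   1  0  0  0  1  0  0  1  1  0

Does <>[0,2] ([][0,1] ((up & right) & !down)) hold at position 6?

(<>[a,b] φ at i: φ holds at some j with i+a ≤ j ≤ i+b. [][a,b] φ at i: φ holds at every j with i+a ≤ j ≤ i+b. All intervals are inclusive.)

Holds

Check [][0,1] ((up & right) & !down) at each j in [6,8]:
  j=6: fails at 6
  j=7: holds on [7,8]
  j=8: fails at 9
Found at j=7 → formula holds.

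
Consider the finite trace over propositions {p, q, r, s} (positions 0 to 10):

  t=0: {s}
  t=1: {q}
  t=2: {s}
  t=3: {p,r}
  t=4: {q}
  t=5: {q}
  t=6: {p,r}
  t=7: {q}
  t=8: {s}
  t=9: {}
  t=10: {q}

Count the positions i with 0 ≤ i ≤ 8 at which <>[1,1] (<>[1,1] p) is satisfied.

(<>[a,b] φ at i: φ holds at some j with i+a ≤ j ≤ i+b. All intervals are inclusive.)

Evaluate at each i in [0,8]:
  i=0: ✗ (none in [1,1])
  i=1: ✓ (witness j=2)
  i=2: ✗ (none in [3,3])
  i=3: ✗ (none in [4,4])
  i=4: ✓ (witness j=5)
  i=5: ✗ (none in [6,6])
  i=6: ✗ (none in [7,7])
  i=7: ✗ (none in [8,8])
  i=8: ✗ (none in [9,9])
Positions where it holds: {1, 4} → 2.

2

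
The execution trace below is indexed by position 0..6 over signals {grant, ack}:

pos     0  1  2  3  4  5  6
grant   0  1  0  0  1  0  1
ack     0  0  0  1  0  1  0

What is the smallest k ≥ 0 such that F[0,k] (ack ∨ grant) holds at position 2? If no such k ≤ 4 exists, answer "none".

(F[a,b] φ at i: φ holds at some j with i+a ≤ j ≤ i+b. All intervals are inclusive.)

1

Scan j = 2,3,… for (ack ∨ grant):
  j=2: fails
  j=3: holds
First hit at j=3, so smallest k = 3-2 = 1.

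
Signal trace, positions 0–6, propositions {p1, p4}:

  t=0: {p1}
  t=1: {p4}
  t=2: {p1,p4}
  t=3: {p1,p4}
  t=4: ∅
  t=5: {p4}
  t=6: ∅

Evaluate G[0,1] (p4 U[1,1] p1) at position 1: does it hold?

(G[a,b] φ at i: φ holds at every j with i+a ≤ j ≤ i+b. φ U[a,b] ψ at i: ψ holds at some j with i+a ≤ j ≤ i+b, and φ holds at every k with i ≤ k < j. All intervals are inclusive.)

Check (p4 U[1,1] p1) at every j in [1,2]:
  j=1: holds
  j=2: holds
All positions satisfy it → formula holds.

True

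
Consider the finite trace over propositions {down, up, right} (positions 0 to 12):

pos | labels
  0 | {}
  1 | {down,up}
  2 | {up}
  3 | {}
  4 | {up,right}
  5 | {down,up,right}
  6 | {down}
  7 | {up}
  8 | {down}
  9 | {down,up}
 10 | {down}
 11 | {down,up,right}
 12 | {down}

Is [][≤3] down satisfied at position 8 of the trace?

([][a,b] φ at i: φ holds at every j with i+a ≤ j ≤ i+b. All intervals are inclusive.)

Check down at every j in [8,11]:
  j=8: true
  j=9: true
  j=10: true
  j=11: true
All positions satisfy it → formula holds.

True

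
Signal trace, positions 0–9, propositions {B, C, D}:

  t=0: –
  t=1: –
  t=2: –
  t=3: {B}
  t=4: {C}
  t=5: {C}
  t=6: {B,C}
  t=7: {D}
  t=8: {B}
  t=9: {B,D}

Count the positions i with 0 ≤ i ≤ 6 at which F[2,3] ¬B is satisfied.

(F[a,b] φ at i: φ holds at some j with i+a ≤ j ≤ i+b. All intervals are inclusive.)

6

Evaluate at each i in [0,6]:
  i=0: ✓ (witness j=2)
  i=1: ✓ (witness j=4)
  i=2: ✓ (witness j=4)
  i=3: ✓ (witness j=5)
  i=4: ✓ (witness j=7)
  i=5: ✓ (witness j=7)
  i=6: ✗ (none in [8,9])
Positions where it holds: {0, 1, 2, 3, 4, 5} → 6.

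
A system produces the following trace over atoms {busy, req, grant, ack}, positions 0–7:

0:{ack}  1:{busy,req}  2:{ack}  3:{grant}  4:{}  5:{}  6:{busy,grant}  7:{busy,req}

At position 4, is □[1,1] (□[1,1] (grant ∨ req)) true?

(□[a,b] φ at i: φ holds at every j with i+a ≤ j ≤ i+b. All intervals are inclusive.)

Check □[1,1] (grant ∨ req) at every j in [5,5]:
  j=5: holds on [6,6]
All positions satisfy it → formula holds.

Yes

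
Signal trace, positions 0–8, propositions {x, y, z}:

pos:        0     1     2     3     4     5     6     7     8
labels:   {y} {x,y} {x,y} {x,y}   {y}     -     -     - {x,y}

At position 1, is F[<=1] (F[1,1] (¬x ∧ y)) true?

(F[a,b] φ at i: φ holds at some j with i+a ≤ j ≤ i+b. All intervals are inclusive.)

False

Check F[1,1] (¬x ∧ y) at each j in [1,2]:
  j=1: fails (none in [2,2])
  j=2: fails (none in [3,3])
No position in the window satisfies it → formula fails.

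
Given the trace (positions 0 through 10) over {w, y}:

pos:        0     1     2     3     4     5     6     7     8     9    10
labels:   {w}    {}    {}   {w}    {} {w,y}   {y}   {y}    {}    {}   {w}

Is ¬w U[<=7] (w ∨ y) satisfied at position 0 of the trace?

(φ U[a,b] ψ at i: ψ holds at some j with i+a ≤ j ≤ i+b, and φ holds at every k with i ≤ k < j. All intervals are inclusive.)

Need some j in [0,7] with (w ∨ y), and ¬w at every k in [0,j-1].
  j=0: (w ∨ y) holds; no prefix to check → satisfied.

Yes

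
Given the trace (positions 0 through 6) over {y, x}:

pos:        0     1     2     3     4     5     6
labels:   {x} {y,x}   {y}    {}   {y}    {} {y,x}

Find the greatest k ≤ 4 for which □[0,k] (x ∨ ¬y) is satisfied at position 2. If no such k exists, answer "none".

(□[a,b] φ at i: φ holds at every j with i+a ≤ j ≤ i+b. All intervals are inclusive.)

(x ∨ ¬y) must hold from j=2 onward; find where it first fails.
  j=2: fails → no k works.

none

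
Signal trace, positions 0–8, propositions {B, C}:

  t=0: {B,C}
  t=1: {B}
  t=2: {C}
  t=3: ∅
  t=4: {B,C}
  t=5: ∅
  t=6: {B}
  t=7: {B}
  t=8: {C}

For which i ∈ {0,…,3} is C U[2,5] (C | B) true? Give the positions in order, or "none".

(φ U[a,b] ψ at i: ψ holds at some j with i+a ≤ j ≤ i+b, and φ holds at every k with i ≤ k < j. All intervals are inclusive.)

Evaluate at each i in [0,3]:
  i=0: ✗ (lhs fails at k=1 before rhs at j=2)
  i=1: ✗ (lhs fails at k=1 before rhs at j=4)
  i=2: ✗ (lhs fails at k=3 before rhs at j=4)
  i=3: ✗ (lhs fails at k=3 before rhs at j=6)

none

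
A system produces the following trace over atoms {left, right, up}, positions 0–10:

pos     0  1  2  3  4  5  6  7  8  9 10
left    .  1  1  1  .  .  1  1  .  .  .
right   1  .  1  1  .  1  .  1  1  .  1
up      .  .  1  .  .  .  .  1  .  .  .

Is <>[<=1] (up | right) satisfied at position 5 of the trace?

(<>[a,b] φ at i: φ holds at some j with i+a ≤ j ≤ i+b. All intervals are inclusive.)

Holds

Check (up | right) at each j in [5,6]:
  j=5: true
  j=6: false
Found at j=5 → formula holds.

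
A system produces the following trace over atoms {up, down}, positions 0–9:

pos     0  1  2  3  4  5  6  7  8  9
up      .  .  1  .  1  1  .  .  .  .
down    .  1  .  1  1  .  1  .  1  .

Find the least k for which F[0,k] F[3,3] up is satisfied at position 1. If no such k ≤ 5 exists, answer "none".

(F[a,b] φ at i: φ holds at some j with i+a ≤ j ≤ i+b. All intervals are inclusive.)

0

Scan j = 1,2,… for F[3,3] up:
  j=1: holds
First hit at j=1, so smallest k = 1-1 = 0.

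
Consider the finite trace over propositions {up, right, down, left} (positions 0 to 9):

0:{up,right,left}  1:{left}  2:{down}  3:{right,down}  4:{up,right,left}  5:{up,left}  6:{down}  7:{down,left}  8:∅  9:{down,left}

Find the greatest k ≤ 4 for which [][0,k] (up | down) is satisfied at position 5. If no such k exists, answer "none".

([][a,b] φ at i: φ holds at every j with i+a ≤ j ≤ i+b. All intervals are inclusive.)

2

(up | down) must hold from j=5 onward; find where it first fails.
  j=5: holds
  j=6: holds
  j=7: holds
  j=8: fails
Holds on [5,7], so largest k = 2.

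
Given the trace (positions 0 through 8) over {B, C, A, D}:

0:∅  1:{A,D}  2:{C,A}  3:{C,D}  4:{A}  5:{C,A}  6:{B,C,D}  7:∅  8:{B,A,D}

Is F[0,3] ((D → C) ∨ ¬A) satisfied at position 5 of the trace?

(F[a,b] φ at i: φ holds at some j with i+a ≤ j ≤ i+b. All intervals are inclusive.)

Holds

Check ((D → C) ∨ ¬A) at each j in [5,8]:
  j=5: true
  j=6: true
  j=7: true
  j=8: false
Found at j=5 → formula holds.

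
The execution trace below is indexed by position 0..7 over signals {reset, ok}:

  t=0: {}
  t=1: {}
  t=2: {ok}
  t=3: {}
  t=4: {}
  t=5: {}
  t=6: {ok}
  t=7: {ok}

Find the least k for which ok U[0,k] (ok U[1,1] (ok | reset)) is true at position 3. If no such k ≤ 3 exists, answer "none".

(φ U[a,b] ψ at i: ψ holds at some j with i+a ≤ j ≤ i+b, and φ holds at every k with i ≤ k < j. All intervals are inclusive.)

none

Need earliest j ≥ 3 with (ok U[1,1] (ok | reset)), and ok at every k in [3,j-1].
  j=3: rhs fails.
  j=4: rhs fails.
  j=5: rhs fails.
  j=6: rhs holds but lhs fails at k=3.
No witness within the range → none.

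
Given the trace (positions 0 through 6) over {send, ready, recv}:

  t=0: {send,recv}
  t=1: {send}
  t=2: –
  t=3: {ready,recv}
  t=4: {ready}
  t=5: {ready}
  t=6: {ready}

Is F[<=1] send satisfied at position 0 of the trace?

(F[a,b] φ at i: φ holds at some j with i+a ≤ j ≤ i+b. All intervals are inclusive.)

Holds

Check send at each j in [0,1]:
  j=0: true
  j=1: true
Found at j=0 → formula holds.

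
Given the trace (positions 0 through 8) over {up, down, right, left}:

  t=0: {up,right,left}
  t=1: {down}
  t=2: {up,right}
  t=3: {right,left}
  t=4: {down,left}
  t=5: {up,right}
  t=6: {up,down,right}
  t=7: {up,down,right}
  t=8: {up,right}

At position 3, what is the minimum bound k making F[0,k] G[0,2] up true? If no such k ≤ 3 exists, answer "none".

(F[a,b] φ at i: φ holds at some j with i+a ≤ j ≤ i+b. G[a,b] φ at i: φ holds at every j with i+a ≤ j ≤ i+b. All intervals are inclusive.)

Scan j = 3,4,… for G[0,2] up:
  j=3: fails
  j=4: fails
  j=5: holds
First hit at j=5, so smallest k = 5-3 = 2.

2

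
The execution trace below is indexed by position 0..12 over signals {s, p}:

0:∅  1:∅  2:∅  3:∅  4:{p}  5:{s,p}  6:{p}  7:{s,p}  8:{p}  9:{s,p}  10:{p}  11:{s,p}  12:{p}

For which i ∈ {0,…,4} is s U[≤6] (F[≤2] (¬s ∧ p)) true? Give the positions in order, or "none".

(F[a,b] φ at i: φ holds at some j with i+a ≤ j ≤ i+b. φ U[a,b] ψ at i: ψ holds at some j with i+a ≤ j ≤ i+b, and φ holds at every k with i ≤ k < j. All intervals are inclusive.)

2, 3, 4

Evaluate at each i in [0,4]:
  i=0: ✗ (lhs fails at k=0 before rhs at j=2)
  i=1: ✗ (lhs fails at k=1 before rhs at j=2)
  i=2: ✓ (rhs at j=2)
  i=3: ✓ (rhs at j=3)
  i=4: ✓ (rhs at j=4)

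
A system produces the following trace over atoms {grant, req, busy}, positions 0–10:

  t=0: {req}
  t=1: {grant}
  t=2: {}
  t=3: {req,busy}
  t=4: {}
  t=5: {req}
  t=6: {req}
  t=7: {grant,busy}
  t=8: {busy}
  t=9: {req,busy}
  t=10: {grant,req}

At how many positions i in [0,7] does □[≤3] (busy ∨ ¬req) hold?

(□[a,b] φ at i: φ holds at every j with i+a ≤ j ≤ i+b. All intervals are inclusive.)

1

Evaluate at each i in [0,7]:
  i=0: ✗ (fails at j=0)
  i=1: ✓ (all of [1,4])
  i=2: ✗ (fails at j=5)
  i=3: ✗ (fails at j=5)
  i=4: ✗ (fails at j=5)
  i=5: ✗ (fails at j=5)
  i=6: ✗ (fails at j=6)
  i=7: ✗ (fails at j=10)
Positions where it holds: {1} → 1.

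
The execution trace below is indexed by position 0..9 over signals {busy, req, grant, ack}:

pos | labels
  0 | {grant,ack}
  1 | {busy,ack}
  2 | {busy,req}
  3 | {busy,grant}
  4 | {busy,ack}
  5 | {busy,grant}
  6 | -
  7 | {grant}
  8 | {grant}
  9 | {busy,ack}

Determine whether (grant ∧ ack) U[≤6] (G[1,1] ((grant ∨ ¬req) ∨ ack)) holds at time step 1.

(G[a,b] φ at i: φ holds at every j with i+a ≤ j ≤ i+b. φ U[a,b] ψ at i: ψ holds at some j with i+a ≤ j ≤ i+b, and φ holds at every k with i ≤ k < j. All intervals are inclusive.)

Need some j in [1,7] with G[1,1] ((grant ∨ ¬req) ∨ ack), and (grant ∧ ack) at every k in [1,j-1].
  j=1: G[1,1] ((grant ∨ ¬req) ∨ ack) — fails at 2.
  j=2: G[1,1] ((grant ∨ ¬req) ∨ ack) holds, but (grant ∧ ack) fails at k=1 → not this j.
  j=3: G[1,1] ((grant ∨ ¬req) ∨ ack) holds, but (grant ∧ ack) fails at k=1 → not this j.
  j=4: G[1,1] ((grant ∨ ¬req) ∨ ack) holds, but (grant ∧ ack) fails at k=1 → not this j.
  j=5: G[1,1] ((grant ∨ ¬req) ∨ ack) holds, but (grant ∧ ack) fails at k=1 → not this j.
  j=6: G[1,1] ((grant ∨ ¬req) ∨ ack) holds, but (grant ∧ ack) fails at k=1 → not this j.
  j=7: G[1,1] ((grant ∨ ¬req) ∨ ack) holds, but (grant ∧ ack) fails at k=1 → not this j.
No j in the window works → until fails.

No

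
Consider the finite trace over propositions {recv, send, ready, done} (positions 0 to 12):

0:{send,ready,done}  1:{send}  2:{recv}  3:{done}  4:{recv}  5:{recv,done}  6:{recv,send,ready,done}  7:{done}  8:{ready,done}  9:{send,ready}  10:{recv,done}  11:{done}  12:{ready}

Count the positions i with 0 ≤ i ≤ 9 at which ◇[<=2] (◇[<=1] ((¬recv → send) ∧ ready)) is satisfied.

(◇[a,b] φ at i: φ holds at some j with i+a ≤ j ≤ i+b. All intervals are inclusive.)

8

Evaluate at each i in [0,9]:
  i=0: ✓ (witness j=0)
  i=1: ✗ (none in [1,3])
  i=2: ✗ (none in [2,4])
  i=3: ✓ (witness j=5)
  i=4: ✓ (witness j=5)
  i=5: ✓ (witness j=5)
  i=6: ✓ (witness j=6)
  i=7: ✓ (witness j=8)
  i=8: ✓ (witness j=8)
  i=9: ✓ (witness j=9)
Positions where it holds: {0, 3, 4, 5, 6, 7, 8, 9} → 8.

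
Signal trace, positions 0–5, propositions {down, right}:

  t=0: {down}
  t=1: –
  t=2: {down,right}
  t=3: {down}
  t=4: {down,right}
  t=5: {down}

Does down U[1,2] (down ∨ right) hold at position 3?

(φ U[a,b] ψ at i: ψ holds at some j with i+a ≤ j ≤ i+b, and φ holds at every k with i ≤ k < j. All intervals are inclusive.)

True

Need some j in [4,5] with (down ∨ right), and down at every k in [3,j-1].
  j=4: (down ∨ right) holds; down holds at every k in [3,3] → satisfied.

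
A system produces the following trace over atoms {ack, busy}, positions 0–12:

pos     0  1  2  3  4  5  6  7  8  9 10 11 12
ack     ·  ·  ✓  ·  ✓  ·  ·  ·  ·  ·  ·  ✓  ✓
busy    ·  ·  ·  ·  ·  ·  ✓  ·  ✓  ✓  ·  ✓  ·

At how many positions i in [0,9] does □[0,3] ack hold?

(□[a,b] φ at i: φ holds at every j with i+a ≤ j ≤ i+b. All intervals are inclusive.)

0

Evaluate at each i in [0,9]:
  i=0: ✗ (fails at j=0)
  i=1: ✗ (fails at j=1)
  i=2: ✗ (fails at j=3)
  i=3: ✗ (fails at j=3)
  i=4: ✗ (fails at j=5)
  i=5: ✗ (fails at j=5)
  i=6: ✗ (fails at j=6)
  i=7: ✗ (fails at j=7)
  i=8: ✗ (fails at j=8)
  i=9: ✗ (fails at j=9)
Positions where it holds: {} → 0.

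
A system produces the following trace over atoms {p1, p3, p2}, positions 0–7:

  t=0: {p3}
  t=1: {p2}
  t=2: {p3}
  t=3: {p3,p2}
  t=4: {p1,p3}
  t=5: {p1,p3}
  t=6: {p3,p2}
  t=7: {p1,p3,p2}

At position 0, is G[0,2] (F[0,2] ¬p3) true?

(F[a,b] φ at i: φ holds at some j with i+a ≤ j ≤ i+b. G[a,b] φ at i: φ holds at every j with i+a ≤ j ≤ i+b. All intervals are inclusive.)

Check F[0,2] ¬p3 at every j in [0,2]:
  j=0: holds (witness at 1)
  j=1: holds (witness at 1)
  j=2: fails (none in [2,4])
Fails at j=2 → formula fails.

False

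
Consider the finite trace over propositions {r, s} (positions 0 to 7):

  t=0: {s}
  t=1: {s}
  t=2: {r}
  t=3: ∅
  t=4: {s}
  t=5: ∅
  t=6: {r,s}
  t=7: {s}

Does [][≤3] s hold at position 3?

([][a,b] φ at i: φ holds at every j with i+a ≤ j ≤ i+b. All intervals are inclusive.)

Does not hold

Check s at every j in [3,6]:
  j=3: false
  j=4: true
  j=5: false
  j=6: true
Fails at j=3 → formula fails.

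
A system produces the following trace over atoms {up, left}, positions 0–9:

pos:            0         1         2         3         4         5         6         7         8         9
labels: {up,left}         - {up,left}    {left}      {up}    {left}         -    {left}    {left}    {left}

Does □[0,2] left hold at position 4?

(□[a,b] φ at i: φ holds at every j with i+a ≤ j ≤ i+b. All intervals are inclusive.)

Check left at every j in [4,6]:
  j=4: false
  j=5: true
  j=6: false
Fails at j=4 → formula fails.

Does not hold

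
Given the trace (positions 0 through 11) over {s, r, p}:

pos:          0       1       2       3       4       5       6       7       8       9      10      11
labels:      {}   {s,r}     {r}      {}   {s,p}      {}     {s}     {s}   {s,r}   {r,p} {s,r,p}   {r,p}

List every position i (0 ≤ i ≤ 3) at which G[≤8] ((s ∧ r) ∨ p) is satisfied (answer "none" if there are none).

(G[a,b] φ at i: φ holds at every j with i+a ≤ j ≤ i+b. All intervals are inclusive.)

none

Evaluate at each i in [0,3]:
  i=0: ✗ (fails at j=0)
  i=1: ✗ (fails at j=2)
  i=2: ✗ (fails at j=2)
  i=3: ✗ (fails at j=3)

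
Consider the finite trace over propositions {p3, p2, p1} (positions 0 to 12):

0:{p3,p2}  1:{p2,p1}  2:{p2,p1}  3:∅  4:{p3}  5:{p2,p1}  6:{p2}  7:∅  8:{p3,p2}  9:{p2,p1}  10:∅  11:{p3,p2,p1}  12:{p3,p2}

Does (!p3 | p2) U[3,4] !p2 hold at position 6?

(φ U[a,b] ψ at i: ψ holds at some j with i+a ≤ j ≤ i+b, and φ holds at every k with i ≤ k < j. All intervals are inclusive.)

Yes

Need some j in [9,10] with !p2, and (!p3 | p2) at every k in [6,j-1].
  j=9: !p2 false.
  j=10: !p2 holds; (!p3 | p2) holds at every k in [6,9] → satisfied.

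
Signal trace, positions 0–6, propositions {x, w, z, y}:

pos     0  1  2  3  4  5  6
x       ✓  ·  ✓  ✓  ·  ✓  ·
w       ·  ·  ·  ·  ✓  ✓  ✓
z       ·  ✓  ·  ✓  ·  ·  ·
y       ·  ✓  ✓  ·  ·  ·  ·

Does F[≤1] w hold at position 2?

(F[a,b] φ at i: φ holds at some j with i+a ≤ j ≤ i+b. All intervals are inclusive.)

Does not hold

Check w at each j in [2,3]:
  j=2: false
  j=3: false
No position in the window satisfies it → formula fails.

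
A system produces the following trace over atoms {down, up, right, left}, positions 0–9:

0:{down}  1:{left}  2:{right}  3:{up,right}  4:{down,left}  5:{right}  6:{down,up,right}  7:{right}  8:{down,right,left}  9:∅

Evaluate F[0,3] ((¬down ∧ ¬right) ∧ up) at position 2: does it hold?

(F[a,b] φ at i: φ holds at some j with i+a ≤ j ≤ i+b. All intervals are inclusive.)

False

Check ((¬down ∧ ¬right) ∧ up) at each j in [2,5]:
  j=2: false
  j=3: false
  j=4: false
  j=5: false
No position in the window satisfies it → formula fails.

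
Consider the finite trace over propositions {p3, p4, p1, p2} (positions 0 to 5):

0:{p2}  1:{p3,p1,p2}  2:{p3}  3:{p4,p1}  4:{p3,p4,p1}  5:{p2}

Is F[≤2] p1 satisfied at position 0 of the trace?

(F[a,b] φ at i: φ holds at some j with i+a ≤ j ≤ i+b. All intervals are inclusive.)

Check p1 at each j in [0,2]:
  j=0: false
  j=1: true
  j=2: false
Found at j=1 → formula holds.

True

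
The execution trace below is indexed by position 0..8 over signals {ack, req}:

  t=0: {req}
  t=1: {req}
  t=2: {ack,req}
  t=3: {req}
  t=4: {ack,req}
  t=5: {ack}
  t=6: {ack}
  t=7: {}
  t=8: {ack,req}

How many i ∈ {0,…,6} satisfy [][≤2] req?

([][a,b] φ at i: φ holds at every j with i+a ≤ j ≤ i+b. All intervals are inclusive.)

Evaluate at each i in [0,6]:
  i=0: ✓ (all of [0,2])
  i=1: ✓ (all of [1,3])
  i=2: ✓ (all of [2,4])
  i=3: ✗ (fails at j=5)
  i=4: ✗ (fails at j=5)
  i=5: ✗ (fails at j=5)
  i=6: ✗ (fails at j=6)
Positions where it holds: {0, 1, 2} → 3.

3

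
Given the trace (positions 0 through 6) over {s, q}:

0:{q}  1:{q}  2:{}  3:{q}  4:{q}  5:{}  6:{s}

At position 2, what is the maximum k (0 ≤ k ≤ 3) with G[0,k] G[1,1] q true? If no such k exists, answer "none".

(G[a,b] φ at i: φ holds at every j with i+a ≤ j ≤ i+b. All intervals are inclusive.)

1

G[1,1] q must hold from j=2 onward; find where it first fails.
  j=2: holds
  j=3: holds
  j=4: fails
Holds on [2,3], so largest k = 1.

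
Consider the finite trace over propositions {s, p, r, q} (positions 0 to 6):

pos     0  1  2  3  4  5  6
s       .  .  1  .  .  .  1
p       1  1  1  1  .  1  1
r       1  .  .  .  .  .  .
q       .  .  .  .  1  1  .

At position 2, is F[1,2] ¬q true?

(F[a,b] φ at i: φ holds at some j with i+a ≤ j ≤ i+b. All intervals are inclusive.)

Check ¬q at each j in [3,4]:
  j=3: true
  j=4: false
Found at j=3 → formula holds.

Yes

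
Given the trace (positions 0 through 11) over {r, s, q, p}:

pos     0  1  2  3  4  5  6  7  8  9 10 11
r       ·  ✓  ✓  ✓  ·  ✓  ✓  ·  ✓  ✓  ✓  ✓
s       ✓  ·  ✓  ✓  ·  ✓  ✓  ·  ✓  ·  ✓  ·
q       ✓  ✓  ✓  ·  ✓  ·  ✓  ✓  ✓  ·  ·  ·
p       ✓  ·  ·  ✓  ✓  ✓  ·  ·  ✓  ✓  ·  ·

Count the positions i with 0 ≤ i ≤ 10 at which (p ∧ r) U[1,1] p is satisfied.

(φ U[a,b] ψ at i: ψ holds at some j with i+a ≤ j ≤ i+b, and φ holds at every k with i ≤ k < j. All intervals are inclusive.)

2

Evaluate at each i in [0,10]:
  i=0: ✗ (no rhs in [1,1])
  i=1: ✗ (no rhs in [2,2])
  i=2: ✗ (lhs fails at k=2 before rhs at j=3)
  i=3: ✓ (rhs at j=4; lhs holds on [3,3])
  i=4: ✗ (lhs fails at k=4 before rhs at j=5)
  i=5: ✗ (no rhs in [6,6])
  i=6: ✗ (no rhs in [7,7])
  i=7: ✗ (lhs fails at k=7 before rhs at j=8)
  i=8: ✓ (rhs at j=9; lhs holds on [8,8])
  i=9: ✗ (no rhs in [10,10])
  i=10: ✗ (no rhs in [11,11])
Positions where it holds: {3, 8} → 2.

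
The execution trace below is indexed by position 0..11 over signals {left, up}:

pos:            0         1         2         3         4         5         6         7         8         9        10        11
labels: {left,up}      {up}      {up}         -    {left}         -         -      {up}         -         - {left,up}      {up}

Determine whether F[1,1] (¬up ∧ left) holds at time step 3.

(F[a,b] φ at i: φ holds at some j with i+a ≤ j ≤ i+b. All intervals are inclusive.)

Yes

Check (¬up ∧ left) at each j in [4,4]:
  j=4: true
Found at j=4 → formula holds.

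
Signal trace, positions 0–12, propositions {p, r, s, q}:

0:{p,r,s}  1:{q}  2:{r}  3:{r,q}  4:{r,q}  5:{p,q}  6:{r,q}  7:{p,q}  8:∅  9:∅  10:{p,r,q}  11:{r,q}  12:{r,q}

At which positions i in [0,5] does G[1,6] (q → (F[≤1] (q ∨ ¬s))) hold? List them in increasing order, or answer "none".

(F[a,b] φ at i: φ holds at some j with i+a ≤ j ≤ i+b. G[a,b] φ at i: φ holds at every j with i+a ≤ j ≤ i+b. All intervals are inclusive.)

Evaluate at each i in [0,5]:
  i=0: ✓ (all of [1,6])
  i=1: ✓ (all of [2,7])
  i=2: ✓ (all of [3,8])
  i=3: ✓ (all of [4,9])
  i=4: ✓ (all of [5,10])
  i=5: ✓ (all of [6,11])

0, 1, 2, 3, 4, 5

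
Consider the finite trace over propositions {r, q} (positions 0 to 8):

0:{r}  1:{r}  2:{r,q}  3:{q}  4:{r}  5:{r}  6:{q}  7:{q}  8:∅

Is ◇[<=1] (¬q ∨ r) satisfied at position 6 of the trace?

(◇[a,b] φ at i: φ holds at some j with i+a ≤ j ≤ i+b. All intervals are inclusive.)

Check (¬q ∨ r) at each j in [6,7]:
  j=6: false
  j=7: false
No position in the window satisfies it → formula fails.

Does not hold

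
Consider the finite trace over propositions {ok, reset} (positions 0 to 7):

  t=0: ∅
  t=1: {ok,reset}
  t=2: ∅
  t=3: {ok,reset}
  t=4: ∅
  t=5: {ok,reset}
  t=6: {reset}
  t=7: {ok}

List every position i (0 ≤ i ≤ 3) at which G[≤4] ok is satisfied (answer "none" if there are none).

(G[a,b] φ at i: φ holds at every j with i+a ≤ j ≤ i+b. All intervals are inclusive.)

none

Evaluate at each i in [0,3]:
  i=0: ✗ (fails at j=0)
  i=1: ✗ (fails at j=2)
  i=2: ✗ (fails at j=2)
  i=3: ✗ (fails at j=4)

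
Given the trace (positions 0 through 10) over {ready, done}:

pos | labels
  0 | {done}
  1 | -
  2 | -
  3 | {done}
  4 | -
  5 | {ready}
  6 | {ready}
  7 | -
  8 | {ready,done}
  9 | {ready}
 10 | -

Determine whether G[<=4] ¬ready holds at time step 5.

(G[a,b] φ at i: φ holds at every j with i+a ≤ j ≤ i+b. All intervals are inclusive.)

Check ¬ready at every j in [5,9]:
  j=5: false
  j=6: false
  j=7: true
  j=8: false
  j=9: false
Fails at j=5 → formula fails.

No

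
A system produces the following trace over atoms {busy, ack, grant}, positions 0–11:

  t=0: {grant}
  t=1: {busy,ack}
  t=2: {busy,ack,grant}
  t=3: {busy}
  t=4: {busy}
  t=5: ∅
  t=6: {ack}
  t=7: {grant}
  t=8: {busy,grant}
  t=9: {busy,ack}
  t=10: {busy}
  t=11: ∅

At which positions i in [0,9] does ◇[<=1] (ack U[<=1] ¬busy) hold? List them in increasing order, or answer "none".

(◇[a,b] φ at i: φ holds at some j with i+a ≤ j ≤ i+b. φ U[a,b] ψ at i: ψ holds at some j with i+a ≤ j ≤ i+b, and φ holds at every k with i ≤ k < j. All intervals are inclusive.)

0, 4, 5, 6, 7

Evaluate at each i in [0,9]:
  i=0: ✓ (witness j=0)
  i=1: ✗ (none in [1,2])
  i=2: ✗ (none in [2,3])
  i=3: ✗ (none in [3,4])
  i=4: ✓ (witness j=5)
  i=5: ✓ (witness j=5)
  i=6: ✓ (witness j=6)
  i=7: ✓ (witness j=7)
  i=8: ✗ (none in [8,9])
  i=9: ✗ (none in [9,10])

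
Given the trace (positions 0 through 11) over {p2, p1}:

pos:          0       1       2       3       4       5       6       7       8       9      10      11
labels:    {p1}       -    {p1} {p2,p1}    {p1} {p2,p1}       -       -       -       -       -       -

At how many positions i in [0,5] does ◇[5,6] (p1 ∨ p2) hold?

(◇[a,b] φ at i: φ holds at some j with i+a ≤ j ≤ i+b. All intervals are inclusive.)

Evaluate at each i in [0,5]:
  i=0: ✓ (witness j=5)
  i=1: ✗ (none in [6,7])
  i=2: ✗ (none in [7,8])
  i=3: ✗ (none in [8,9])
  i=4: ✗ (none in [9,10])
  i=5: ✗ (none in [10,11])
Positions where it holds: {0} → 1.

1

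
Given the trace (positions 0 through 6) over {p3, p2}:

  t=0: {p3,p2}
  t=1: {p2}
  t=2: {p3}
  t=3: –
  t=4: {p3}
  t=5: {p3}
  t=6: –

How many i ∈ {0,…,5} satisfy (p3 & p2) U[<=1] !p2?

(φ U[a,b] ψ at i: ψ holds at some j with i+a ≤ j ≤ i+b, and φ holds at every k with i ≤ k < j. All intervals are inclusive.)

4

Evaluate at each i in [0,5]:
  i=0: ✗ (no rhs in [0,1])
  i=1: ✗ (lhs fails at k=1 before rhs at j=2)
  i=2: ✓ (rhs at j=2)
  i=3: ✓ (rhs at j=3)
  i=4: ✓ (rhs at j=4)
  i=5: ✓ (rhs at j=5)
Positions where it holds: {2, 3, 4, 5} → 4.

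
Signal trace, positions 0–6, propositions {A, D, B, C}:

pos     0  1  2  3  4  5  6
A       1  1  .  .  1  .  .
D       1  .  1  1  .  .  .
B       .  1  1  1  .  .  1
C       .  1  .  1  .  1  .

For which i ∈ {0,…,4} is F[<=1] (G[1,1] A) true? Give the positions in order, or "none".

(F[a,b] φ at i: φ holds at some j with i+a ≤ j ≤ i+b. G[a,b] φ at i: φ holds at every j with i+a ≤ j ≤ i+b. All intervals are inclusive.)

0, 2, 3

Evaluate at each i in [0,4]:
  i=0: ✓ (witness j=0)
  i=1: ✗ (none in [1,2])
  i=2: ✓ (witness j=3)
  i=3: ✓ (witness j=3)
  i=4: ✗ (none in [4,5])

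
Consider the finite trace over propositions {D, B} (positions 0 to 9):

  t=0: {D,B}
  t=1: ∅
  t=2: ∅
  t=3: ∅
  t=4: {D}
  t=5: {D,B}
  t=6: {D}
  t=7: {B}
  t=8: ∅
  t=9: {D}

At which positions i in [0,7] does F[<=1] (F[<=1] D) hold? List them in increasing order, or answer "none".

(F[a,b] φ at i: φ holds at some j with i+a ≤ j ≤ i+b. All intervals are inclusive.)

Evaluate at each i in [0,7]:
  i=0: ✓ (witness j=0)
  i=1: ✗ (none in [1,2])
  i=2: ✓ (witness j=3)
  i=3: ✓ (witness j=3)
  i=4: ✓ (witness j=4)
  i=5: ✓ (witness j=5)
  i=6: ✓ (witness j=6)
  i=7: ✓ (witness j=8)

0, 2, 3, 4, 5, 6, 7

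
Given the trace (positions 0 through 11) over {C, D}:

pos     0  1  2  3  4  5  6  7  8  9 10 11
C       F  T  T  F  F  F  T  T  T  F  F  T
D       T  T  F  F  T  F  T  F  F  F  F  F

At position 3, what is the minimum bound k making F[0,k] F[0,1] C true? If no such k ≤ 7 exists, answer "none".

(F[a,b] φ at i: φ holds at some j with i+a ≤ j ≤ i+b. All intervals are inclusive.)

Scan j = 3,4,… for F[0,1] C:
  j=3: fails
  j=4: fails
  j=5: holds
First hit at j=5, so smallest k = 5-3 = 2.

2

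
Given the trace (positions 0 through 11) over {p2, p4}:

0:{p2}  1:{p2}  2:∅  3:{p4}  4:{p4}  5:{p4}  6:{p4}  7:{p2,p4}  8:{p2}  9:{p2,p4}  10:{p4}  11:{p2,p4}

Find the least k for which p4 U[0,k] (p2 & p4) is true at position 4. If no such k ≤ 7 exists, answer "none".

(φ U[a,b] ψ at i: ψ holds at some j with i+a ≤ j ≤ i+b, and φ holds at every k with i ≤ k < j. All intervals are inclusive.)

Need earliest j ≥ 4 with (p2 & p4), and p4 at every k in [4,j-1].
  j=4: rhs fails.
  j=5: rhs fails.
  j=6: rhs fails.
  j=7: rhs holds; lhs holds on [4,6]. k = 3.

3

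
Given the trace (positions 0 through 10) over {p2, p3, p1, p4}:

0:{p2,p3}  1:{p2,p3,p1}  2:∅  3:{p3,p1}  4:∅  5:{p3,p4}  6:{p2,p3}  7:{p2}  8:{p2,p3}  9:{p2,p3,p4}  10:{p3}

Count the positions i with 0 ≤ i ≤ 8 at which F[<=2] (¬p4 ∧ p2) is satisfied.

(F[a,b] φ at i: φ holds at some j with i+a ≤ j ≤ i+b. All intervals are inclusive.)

Evaluate at each i in [0,8]:
  i=0: ✓ (witness j=0)
  i=1: ✓ (witness j=1)
  i=2: ✗ (none in [2,4])
  i=3: ✗ (none in [3,5])
  i=4: ✓ (witness j=6)
  i=5: ✓ (witness j=6)
  i=6: ✓ (witness j=6)
  i=7: ✓ (witness j=7)
  i=8: ✓ (witness j=8)
Positions where it holds: {0, 1, 4, 5, 6, 7, 8} → 7.

7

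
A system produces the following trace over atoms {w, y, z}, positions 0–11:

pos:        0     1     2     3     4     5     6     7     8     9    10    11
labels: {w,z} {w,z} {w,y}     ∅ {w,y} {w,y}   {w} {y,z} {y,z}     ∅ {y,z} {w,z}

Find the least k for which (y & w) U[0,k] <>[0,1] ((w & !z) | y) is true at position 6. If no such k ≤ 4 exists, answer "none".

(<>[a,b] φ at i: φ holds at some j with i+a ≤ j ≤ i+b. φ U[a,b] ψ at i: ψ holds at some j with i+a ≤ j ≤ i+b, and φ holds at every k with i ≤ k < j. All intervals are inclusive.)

0

Need earliest j ≥ 6 with <>[0,1] ((w & !z) | y), and (y & w) at every k in [6,j-1].
  j=6: rhs holds (empty prefix). k = 0.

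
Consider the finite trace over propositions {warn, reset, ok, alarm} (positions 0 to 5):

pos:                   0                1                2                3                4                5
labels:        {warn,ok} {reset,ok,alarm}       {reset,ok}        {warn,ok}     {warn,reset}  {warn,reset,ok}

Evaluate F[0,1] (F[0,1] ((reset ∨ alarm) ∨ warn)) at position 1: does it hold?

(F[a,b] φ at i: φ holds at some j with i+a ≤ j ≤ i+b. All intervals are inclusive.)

Check F[0,1] ((reset ∨ alarm) ∨ warn) at each j in [1,2]:
  j=1: holds (witness at 1)
  j=2: holds (witness at 2)
Found at j=1 → formula holds.

Yes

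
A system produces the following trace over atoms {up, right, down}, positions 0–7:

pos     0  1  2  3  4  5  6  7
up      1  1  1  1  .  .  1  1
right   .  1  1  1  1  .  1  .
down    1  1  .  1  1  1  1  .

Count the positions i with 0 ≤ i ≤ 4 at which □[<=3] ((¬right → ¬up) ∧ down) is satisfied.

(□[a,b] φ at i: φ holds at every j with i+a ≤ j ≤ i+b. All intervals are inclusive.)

1

Evaluate at each i in [0,4]:
  i=0: ✗ (fails at j=0)
  i=1: ✗ (fails at j=2)
  i=2: ✗ (fails at j=2)
  i=3: ✓ (all of [3,6])
  i=4: ✗ (fails at j=7)
Positions where it holds: {3} → 1.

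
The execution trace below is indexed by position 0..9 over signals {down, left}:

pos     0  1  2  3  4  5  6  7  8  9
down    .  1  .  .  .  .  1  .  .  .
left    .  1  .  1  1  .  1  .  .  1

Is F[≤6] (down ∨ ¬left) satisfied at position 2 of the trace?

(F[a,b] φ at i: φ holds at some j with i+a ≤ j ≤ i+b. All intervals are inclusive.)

Check (down ∨ ¬left) at each j in [2,8]:
  j=2: true
  j=3: false
  j=4: false
  j=5: true
  j=6: true
  j=7: true
  j=8: true
Found at j=2 → formula holds.

True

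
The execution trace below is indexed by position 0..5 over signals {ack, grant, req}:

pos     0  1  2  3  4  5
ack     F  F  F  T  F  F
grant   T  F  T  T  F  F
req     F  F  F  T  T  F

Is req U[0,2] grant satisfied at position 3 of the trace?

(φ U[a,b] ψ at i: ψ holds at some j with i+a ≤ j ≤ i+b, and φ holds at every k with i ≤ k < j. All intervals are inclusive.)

Need some j in [3,5] with grant, and req at every k in [3,j-1].
  j=3: grant holds; no prefix to check → satisfied.

Holds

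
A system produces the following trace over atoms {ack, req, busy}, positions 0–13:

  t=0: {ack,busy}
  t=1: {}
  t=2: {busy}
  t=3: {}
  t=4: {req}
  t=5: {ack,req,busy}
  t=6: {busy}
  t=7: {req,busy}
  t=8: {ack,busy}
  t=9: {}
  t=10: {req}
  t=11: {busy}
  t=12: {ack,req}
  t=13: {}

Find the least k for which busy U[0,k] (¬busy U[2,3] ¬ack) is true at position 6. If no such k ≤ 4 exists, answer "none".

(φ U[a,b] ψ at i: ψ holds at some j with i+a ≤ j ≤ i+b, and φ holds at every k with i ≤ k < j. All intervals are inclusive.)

Need earliest j ≥ 6 with (¬busy U[2,3] ¬ack), and busy at every k in [6,j-1].
  j=6: rhs fails.
  j=7: rhs fails.
  j=8: rhs fails.
  j=9: rhs holds; lhs holds on [6,8]. k = 3.

3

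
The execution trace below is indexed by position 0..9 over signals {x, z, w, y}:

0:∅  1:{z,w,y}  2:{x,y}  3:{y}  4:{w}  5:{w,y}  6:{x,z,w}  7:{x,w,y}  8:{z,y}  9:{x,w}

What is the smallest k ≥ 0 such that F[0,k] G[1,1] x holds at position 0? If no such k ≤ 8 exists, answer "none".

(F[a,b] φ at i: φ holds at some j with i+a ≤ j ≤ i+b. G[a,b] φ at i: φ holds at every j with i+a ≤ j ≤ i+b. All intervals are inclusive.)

Scan j = 0,1,… for G[1,1] x:
  j=0: fails
  j=1: holds
First hit at j=1, so smallest k = 1-0 = 1.

1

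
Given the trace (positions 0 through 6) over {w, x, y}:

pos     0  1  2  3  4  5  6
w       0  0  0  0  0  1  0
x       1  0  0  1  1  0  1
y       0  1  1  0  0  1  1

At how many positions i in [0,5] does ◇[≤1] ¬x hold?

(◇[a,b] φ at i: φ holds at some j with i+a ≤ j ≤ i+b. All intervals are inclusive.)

Evaluate at each i in [0,5]:
  i=0: ✓ (witness j=1)
  i=1: ✓ (witness j=1)
  i=2: ✓ (witness j=2)
  i=3: ✗ (none in [3,4])
  i=4: ✓ (witness j=5)
  i=5: ✓ (witness j=5)
Positions where it holds: {0, 1, 2, 4, 5} → 5.

5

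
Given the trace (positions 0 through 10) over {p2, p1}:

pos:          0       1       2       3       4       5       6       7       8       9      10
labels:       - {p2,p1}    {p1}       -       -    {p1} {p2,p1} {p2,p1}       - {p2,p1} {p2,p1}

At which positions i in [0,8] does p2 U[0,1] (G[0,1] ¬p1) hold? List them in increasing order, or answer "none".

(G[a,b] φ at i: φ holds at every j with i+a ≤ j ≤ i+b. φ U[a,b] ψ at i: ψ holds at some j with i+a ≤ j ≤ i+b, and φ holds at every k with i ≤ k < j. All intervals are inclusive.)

Evaluate at each i in [0,8]:
  i=0: ✗ (no rhs in [0,1])
  i=1: ✗ (no rhs in [1,2])
  i=2: ✗ (lhs fails at k=2 before rhs at j=3)
  i=3: ✓ (rhs at j=3)
  i=4: ✗ (no rhs in [4,5])
  i=5: ✗ (no rhs in [5,6])
  i=6: ✗ (no rhs in [6,7])
  i=7: ✗ (no rhs in [7,8])
  i=8: ✗ (no rhs in [8,9])

3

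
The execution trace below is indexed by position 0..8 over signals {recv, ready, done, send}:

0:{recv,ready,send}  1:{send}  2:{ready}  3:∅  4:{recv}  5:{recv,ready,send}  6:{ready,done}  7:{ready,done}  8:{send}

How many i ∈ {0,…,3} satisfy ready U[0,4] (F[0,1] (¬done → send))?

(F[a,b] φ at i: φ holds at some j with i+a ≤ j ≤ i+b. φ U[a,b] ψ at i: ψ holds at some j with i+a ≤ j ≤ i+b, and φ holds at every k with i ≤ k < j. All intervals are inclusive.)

2

Evaluate at each i in [0,3]:
  i=0: ✓ (rhs at j=0)
  i=1: ✓ (rhs at j=1)
  i=2: ✗ (lhs fails at k=3 before rhs at j=4)
  i=3: ✗ (lhs fails at k=3 before rhs at j=4)
Positions where it holds: {0, 1} → 2.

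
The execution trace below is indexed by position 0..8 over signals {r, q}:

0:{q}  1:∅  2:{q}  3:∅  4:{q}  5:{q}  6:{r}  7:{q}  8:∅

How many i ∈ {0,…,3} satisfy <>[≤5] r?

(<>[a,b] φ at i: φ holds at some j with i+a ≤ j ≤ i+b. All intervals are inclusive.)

Evaluate at each i in [0,3]:
  i=0: ✗ (none in [0,5])
  i=1: ✓ (witness j=6)
  i=2: ✓ (witness j=6)
  i=3: ✓ (witness j=6)
Positions where it holds: {1, 2, 3} → 3.

3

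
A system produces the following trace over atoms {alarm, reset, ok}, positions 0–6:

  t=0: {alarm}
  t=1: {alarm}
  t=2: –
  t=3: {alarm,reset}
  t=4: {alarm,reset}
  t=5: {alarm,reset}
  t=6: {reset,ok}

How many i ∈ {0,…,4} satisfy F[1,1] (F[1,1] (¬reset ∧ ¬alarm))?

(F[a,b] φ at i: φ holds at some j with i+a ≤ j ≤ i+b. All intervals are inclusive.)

1

Evaluate at each i in [0,4]:
  i=0: ✓ (witness j=1)
  i=1: ✗ (none in [2,2])
  i=2: ✗ (none in [3,3])
  i=3: ✗ (none in [4,4])
  i=4: ✗ (none in [5,5])
Positions where it holds: {0} → 1.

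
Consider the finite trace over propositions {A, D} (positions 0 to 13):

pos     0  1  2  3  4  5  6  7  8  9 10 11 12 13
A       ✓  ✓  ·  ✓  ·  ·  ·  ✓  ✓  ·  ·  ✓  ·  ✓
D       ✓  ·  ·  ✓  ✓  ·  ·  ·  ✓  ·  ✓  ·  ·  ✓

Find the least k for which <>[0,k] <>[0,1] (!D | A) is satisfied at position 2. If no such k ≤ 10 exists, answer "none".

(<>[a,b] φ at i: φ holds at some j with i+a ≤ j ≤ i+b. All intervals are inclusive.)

Scan j = 2,3,… for <>[0,1] (!D | A):
  j=2: holds
First hit at j=2, so smallest k = 2-2 = 0.

0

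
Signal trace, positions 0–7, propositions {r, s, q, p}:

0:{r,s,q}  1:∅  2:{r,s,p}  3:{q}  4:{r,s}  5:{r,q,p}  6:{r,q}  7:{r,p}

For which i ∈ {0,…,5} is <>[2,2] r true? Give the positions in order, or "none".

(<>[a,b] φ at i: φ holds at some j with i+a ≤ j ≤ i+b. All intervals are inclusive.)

Evaluate at each i in [0,5]:
  i=0: ✓ (witness j=2)
  i=1: ✗ (none in [3,3])
  i=2: ✓ (witness j=4)
  i=3: ✓ (witness j=5)
  i=4: ✓ (witness j=6)
  i=5: ✓ (witness j=7)

0, 2, 3, 4, 5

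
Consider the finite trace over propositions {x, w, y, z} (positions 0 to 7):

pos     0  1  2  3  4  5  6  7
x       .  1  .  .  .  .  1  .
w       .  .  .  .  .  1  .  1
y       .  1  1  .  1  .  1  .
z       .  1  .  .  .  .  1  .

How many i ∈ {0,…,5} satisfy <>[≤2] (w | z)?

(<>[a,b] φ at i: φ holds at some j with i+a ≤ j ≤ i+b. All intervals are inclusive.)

5

Evaluate at each i in [0,5]:
  i=0: ✓ (witness j=1)
  i=1: ✓ (witness j=1)
  i=2: ✗ (none in [2,4])
  i=3: ✓ (witness j=5)
  i=4: ✓ (witness j=5)
  i=5: ✓ (witness j=5)
Positions where it holds: {0, 1, 3, 4, 5} → 5.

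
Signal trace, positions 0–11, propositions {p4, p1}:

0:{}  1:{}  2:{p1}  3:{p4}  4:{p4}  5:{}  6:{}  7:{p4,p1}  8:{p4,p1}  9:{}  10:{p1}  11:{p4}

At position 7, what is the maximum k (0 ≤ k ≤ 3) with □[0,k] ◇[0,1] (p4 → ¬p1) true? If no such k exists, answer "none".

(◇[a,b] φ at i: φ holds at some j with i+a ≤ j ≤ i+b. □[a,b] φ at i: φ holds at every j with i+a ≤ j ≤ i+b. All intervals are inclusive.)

◇[0,1] (p4 → ¬p1) must hold from j=7 onward; find where it first fails.
  j=7: fails → no k works.

none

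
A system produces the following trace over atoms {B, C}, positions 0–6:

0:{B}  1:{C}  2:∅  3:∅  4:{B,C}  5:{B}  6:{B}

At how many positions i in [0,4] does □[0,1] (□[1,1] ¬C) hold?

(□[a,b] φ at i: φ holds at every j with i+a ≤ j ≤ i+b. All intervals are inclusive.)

2

Evaluate at each i in [0,4]:
  i=0: ✗ (fails at j=0)
  i=1: ✓ (all of [1,2])
  i=2: ✗ (fails at j=3)
  i=3: ✗ (fails at j=3)
  i=4: ✓ (all of [4,5])
Positions where it holds: {1, 4} → 2.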